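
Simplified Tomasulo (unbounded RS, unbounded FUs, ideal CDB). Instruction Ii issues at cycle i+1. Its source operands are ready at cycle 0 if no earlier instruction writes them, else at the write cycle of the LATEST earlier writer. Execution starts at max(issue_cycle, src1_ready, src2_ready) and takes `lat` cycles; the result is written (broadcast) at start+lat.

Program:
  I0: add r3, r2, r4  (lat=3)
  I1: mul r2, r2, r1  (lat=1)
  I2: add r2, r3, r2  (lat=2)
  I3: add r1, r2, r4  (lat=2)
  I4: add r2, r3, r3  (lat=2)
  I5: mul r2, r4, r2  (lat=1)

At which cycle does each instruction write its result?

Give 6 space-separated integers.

I0 add r3: issue@1 deps=(None,None) exec_start@1 write@4
I1 mul r2: issue@2 deps=(None,None) exec_start@2 write@3
I2 add r2: issue@3 deps=(0,1) exec_start@4 write@6
I3 add r1: issue@4 deps=(2,None) exec_start@6 write@8
I4 add r2: issue@5 deps=(0,0) exec_start@5 write@7
I5 mul r2: issue@6 deps=(None,4) exec_start@7 write@8

Answer: 4 3 6 8 7 8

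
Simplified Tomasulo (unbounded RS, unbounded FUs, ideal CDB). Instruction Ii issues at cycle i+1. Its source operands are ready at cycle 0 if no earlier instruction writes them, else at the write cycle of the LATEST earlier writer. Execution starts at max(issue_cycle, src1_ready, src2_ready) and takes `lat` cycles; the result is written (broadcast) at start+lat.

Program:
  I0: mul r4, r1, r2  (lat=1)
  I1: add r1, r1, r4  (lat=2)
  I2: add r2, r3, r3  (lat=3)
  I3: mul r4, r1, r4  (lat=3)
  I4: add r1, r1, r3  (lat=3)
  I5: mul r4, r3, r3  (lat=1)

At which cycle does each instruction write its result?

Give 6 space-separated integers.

Answer: 2 4 6 7 8 7

Derivation:
I0 mul r4: issue@1 deps=(None,None) exec_start@1 write@2
I1 add r1: issue@2 deps=(None,0) exec_start@2 write@4
I2 add r2: issue@3 deps=(None,None) exec_start@3 write@6
I3 mul r4: issue@4 deps=(1,0) exec_start@4 write@7
I4 add r1: issue@5 deps=(1,None) exec_start@5 write@8
I5 mul r4: issue@6 deps=(None,None) exec_start@6 write@7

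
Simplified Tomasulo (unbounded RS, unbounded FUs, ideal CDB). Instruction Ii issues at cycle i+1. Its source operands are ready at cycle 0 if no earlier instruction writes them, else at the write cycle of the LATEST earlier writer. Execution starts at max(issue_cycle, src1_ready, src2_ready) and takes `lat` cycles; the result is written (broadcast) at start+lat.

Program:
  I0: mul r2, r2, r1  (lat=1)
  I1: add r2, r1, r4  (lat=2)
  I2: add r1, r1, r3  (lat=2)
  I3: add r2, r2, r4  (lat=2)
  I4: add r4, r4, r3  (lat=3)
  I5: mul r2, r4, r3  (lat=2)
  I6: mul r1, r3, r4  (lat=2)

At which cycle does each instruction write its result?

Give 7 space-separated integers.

Answer: 2 4 5 6 8 10 10

Derivation:
I0 mul r2: issue@1 deps=(None,None) exec_start@1 write@2
I1 add r2: issue@2 deps=(None,None) exec_start@2 write@4
I2 add r1: issue@3 deps=(None,None) exec_start@3 write@5
I3 add r2: issue@4 deps=(1,None) exec_start@4 write@6
I4 add r4: issue@5 deps=(None,None) exec_start@5 write@8
I5 mul r2: issue@6 deps=(4,None) exec_start@8 write@10
I6 mul r1: issue@7 deps=(None,4) exec_start@8 write@10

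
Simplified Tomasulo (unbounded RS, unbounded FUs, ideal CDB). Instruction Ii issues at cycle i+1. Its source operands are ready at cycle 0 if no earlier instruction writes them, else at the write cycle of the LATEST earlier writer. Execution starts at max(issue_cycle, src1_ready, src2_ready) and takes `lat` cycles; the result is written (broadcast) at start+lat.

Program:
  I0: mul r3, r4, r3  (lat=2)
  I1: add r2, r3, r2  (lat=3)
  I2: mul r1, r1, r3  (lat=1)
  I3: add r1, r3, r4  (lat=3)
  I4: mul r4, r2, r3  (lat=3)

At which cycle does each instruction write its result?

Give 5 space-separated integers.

Answer: 3 6 4 7 9

Derivation:
I0 mul r3: issue@1 deps=(None,None) exec_start@1 write@3
I1 add r2: issue@2 deps=(0,None) exec_start@3 write@6
I2 mul r1: issue@3 deps=(None,0) exec_start@3 write@4
I3 add r1: issue@4 deps=(0,None) exec_start@4 write@7
I4 mul r4: issue@5 deps=(1,0) exec_start@6 write@9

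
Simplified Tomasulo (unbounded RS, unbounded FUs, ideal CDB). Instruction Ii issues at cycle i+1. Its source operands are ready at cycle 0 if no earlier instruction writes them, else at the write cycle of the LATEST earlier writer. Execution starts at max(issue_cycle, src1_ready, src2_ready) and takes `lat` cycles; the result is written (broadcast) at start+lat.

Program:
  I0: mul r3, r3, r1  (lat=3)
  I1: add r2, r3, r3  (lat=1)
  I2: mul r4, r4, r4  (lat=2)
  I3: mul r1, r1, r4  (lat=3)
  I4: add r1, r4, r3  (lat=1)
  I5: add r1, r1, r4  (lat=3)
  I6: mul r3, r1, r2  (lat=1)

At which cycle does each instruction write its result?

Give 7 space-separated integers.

I0 mul r3: issue@1 deps=(None,None) exec_start@1 write@4
I1 add r2: issue@2 deps=(0,0) exec_start@4 write@5
I2 mul r4: issue@3 deps=(None,None) exec_start@3 write@5
I3 mul r1: issue@4 deps=(None,2) exec_start@5 write@8
I4 add r1: issue@5 deps=(2,0) exec_start@5 write@6
I5 add r1: issue@6 deps=(4,2) exec_start@6 write@9
I6 mul r3: issue@7 deps=(5,1) exec_start@9 write@10

Answer: 4 5 5 8 6 9 10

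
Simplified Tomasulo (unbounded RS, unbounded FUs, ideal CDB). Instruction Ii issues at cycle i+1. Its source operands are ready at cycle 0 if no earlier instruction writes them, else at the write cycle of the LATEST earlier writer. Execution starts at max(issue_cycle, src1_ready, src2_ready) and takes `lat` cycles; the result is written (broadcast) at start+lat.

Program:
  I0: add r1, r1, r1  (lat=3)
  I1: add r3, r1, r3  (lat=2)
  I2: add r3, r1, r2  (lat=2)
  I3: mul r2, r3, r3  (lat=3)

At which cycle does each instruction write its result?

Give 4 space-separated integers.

I0 add r1: issue@1 deps=(None,None) exec_start@1 write@4
I1 add r3: issue@2 deps=(0,None) exec_start@4 write@6
I2 add r3: issue@3 deps=(0,None) exec_start@4 write@6
I3 mul r2: issue@4 deps=(2,2) exec_start@6 write@9

Answer: 4 6 6 9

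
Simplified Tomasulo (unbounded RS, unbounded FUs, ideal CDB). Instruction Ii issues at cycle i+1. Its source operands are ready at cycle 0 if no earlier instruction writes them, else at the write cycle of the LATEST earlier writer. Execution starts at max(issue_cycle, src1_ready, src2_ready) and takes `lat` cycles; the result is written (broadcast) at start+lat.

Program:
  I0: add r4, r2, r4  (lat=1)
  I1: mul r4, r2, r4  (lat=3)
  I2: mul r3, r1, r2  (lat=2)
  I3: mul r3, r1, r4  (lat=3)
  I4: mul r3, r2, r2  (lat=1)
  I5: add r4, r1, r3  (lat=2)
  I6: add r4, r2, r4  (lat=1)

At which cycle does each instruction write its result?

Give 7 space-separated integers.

Answer: 2 5 5 8 6 8 9

Derivation:
I0 add r4: issue@1 deps=(None,None) exec_start@1 write@2
I1 mul r4: issue@2 deps=(None,0) exec_start@2 write@5
I2 mul r3: issue@3 deps=(None,None) exec_start@3 write@5
I3 mul r3: issue@4 deps=(None,1) exec_start@5 write@8
I4 mul r3: issue@5 deps=(None,None) exec_start@5 write@6
I5 add r4: issue@6 deps=(None,4) exec_start@6 write@8
I6 add r4: issue@7 deps=(None,5) exec_start@8 write@9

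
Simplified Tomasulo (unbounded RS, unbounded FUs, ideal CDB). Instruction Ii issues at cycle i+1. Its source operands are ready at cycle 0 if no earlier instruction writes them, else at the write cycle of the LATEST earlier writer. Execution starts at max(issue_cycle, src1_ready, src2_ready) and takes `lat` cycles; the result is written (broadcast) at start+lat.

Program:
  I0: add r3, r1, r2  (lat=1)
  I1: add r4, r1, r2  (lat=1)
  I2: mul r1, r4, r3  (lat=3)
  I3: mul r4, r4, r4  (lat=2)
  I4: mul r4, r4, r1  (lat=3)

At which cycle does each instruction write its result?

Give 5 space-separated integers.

Answer: 2 3 6 6 9

Derivation:
I0 add r3: issue@1 deps=(None,None) exec_start@1 write@2
I1 add r4: issue@2 deps=(None,None) exec_start@2 write@3
I2 mul r1: issue@3 deps=(1,0) exec_start@3 write@6
I3 mul r4: issue@4 deps=(1,1) exec_start@4 write@6
I4 mul r4: issue@5 deps=(3,2) exec_start@6 write@9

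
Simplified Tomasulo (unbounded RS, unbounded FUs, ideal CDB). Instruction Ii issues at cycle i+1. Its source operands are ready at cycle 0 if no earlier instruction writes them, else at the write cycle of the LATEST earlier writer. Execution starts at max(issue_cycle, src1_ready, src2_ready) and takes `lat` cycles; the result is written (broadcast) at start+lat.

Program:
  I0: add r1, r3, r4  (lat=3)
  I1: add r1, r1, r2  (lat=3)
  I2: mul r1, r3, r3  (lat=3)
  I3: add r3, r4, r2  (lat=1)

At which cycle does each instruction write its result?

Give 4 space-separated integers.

I0 add r1: issue@1 deps=(None,None) exec_start@1 write@4
I1 add r1: issue@2 deps=(0,None) exec_start@4 write@7
I2 mul r1: issue@3 deps=(None,None) exec_start@3 write@6
I3 add r3: issue@4 deps=(None,None) exec_start@4 write@5

Answer: 4 7 6 5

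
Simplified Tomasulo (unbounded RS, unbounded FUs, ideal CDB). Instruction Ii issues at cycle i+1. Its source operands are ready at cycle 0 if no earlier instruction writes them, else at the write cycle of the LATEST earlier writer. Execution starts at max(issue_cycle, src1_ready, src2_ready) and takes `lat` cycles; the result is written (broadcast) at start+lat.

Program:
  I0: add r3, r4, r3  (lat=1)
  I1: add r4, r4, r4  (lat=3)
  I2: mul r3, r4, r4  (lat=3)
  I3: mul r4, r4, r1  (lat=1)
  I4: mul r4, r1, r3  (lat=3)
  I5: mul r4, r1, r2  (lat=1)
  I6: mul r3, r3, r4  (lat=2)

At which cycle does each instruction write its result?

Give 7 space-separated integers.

Answer: 2 5 8 6 11 7 10

Derivation:
I0 add r3: issue@1 deps=(None,None) exec_start@1 write@2
I1 add r4: issue@2 deps=(None,None) exec_start@2 write@5
I2 mul r3: issue@3 deps=(1,1) exec_start@5 write@8
I3 mul r4: issue@4 deps=(1,None) exec_start@5 write@6
I4 mul r4: issue@5 deps=(None,2) exec_start@8 write@11
I5 mul r4: issue@6 deps=(None,None) exec_start@6 write@7
I6 mul r3: issue@7 deps=(2,5) exec_start@8 write@10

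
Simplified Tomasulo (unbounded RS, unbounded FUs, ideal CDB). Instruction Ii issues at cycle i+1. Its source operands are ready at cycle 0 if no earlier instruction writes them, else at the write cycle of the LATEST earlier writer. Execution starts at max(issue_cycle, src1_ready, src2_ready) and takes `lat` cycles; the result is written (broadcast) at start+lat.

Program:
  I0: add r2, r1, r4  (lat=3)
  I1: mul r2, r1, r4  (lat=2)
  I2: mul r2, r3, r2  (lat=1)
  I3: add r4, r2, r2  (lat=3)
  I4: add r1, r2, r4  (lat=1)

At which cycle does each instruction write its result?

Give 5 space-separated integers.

Answer: 4 4 5 8 9

Derivation:
I0 add r2: issue@1 deps=(None,None) exec_start@1 write@4
I1 mul r2: issue@2 deps=(None,None) exec_start@2 write@4
I2 mul r2: issue@3 deps=(None,1) exec_start@4 write@5
I3 add r4: issue@4 deps=(2,2) exec_start@5 write@8
I4 add r1: issue@5 deps=(2,3) exec_start@8 write@9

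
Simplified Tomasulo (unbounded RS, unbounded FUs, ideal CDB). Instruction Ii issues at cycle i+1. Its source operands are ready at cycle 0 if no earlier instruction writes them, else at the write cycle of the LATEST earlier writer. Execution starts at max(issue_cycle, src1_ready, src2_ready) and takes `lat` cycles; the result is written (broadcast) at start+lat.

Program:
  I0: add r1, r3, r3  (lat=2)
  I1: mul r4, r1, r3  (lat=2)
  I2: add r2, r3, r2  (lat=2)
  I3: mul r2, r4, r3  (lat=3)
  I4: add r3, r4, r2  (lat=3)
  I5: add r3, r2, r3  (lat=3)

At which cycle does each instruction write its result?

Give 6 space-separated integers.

I0 add r1: issue@1 deps=(None,None) exec_start@1 write@3
I1 mul r4: issue@2 deps=(0,None) exec_start@3 write@5
I2 add r2: issue@3 deps=(None,None) exec_start@3 write@5
I3 mul r2: issue@4 deps=(1,None) exec_start@5 write@8
I4 add r3: issue@5 deps=(1,3) exec_start@8 write@11
I5 add r3: issue@6 deps=(3,4) exec_start@11 write@14

Answer: 3 5 5 8 11 14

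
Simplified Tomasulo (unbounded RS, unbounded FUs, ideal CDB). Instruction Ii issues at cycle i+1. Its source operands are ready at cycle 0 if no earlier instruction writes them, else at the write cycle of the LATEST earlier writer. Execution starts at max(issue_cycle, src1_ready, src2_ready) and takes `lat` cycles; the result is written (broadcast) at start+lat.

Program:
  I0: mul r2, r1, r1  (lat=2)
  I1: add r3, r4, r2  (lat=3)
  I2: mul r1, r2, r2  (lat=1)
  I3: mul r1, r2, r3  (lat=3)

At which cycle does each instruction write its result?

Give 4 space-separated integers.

I0 mul r2: issue@1 deps=(None,None) exec_start@1 write@3
I1 add r3: issue@2 deps=(None,0) exec_start@3 write@6
I2 mul r1: issue@3 deps=(0,0) exec_start@3 write@4
I3 mul r1: issue@4 deps=(0,1) exec_start@6 write@9

Answer: 3 6 4 9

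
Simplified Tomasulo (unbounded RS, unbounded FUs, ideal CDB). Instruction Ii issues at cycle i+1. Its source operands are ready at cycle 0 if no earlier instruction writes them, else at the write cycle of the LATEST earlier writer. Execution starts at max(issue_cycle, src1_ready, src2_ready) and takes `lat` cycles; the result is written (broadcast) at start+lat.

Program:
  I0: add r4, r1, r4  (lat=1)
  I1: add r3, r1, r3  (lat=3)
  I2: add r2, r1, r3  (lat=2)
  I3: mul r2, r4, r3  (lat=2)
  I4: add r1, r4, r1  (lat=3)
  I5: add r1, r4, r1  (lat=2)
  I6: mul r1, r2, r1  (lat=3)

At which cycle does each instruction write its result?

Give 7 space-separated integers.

I0 add r4: issue@1 deps=(None,None) exec_start@1 write@2
I1 add r3: issue@2 deps=(None,None) exec_start@2 write@5
I2 add r2: issue@3 deps=(None,1) exec_start@5 write@7
I3 mul r2: issue@4 deps=(0,1) exec_start@5 write@7
I4 add r1: issue@5 deps=(0,None) exec_start@5 write@8
I5 add r1: issue@6 deps=(0,4) exec_start@8 write@10
I6 mul r1: issue@7 deps=(3,5) exec_start@10 write@13

Answer: 2 5 7 7 8 10 13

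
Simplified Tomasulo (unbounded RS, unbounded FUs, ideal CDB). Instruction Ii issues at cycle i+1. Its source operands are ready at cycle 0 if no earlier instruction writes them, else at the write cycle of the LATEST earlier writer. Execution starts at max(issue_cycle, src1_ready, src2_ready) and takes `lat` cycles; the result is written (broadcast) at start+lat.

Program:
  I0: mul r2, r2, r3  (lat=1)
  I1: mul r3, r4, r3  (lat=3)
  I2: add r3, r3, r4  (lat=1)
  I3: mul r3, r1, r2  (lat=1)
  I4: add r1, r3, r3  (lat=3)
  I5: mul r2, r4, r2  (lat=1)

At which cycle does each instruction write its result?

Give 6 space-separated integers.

Answer: 2 5 6 5 8 7

Derivation:
I0 mul r2: issue@1 deps=(None,None) exec_start@1 write@2
I1 mul r3: issue@2 deps=(None,None) exec_start@2 write@5
I2 add r3: issue@3 deps=(1,None) exec_start@5 write@6
I3 mul r3: issue@4 deps=(None,0) exec_start@4 write@5
I4 add r1: issue@5 deps=(3,3) exec_start@5 write@8
I5 mul r2: issue@6 deps=(None,0) exec_start@6 write@7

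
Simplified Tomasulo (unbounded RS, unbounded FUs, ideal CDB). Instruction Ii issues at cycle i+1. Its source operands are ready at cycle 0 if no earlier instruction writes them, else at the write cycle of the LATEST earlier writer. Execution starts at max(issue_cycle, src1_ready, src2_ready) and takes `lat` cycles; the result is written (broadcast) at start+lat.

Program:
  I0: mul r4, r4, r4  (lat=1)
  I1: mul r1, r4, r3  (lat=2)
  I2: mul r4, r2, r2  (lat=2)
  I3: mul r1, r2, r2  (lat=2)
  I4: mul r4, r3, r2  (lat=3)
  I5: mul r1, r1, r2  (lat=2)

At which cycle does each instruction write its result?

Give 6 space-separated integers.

I0 mul r4: issue@1 deps=(None,None) exec_start@1 write@2
I1 mul r1: issue@2 deps=(0,None) exec_start@2 write@4
I2 mul r4: issue@3 deps=(None,None) exec_start@3 write@5
I3 mul r1: issue@4 deps=(None,None) exec_start@4 write@6
I4 mul r4: issue@5 deps=(None,None) exec_start@5 write@8
I5 mul r1: issue@6 deps=(3,None) exec_start@6 write@8

Answer: 2 4 5 6 8 8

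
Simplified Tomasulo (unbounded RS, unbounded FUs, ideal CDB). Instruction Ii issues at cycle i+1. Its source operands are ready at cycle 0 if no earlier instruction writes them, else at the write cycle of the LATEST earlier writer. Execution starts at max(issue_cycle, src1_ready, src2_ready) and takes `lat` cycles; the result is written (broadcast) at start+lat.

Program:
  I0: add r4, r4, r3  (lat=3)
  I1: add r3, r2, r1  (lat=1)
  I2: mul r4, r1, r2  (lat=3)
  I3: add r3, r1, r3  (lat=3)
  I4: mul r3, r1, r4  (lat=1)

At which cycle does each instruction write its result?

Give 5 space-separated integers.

Answer: 4 3 6 7 7

Derivation:
I0 add r4: issue@1 deps=(None,None) exec_start@1 write@4
I1 add r3: issue@2 deps=(None,None) exec_start@2 write@3
I2 mul r4: issue@3 deps=(None,None) exec_start@3 write@6
I3 add r3: issue@4 deps=(None,1) exec_start@4 write@7
I4 mul r3: issue@5 deps=(None,2) exec_start@6 write@7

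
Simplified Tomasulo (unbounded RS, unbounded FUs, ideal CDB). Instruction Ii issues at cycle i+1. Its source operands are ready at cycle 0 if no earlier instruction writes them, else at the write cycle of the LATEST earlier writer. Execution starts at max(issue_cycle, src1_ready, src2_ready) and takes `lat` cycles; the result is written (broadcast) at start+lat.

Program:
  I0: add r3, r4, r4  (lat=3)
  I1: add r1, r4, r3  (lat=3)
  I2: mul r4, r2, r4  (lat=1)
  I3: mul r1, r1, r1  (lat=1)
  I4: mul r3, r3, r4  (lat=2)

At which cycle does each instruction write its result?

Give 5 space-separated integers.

Answer: 4 7 4 8 7

Derivation:
I0 add r3: issue@1 deps=(None,None) exec_start@1 write@4
I1 add r1: issue@2 deps=(None,0) exec_start@4 write@7
I2 mul r4: issue@3 deps=(None,None) exec_start@3 write@4
I3 mul r1: issue@4 deps=(1,1) exec_start@7 write@8
I4 mul r3: issue@5 deps=(0,2) exec_start@5 write@7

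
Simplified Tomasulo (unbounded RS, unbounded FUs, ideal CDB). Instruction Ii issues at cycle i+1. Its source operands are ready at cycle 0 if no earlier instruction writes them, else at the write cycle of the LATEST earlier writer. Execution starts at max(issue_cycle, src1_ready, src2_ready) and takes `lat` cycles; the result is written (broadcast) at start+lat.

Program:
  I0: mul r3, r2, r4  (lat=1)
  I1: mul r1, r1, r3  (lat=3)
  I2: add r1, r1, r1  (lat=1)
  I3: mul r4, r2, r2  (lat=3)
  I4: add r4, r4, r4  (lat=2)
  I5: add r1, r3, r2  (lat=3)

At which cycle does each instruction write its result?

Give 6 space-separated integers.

I0 mul r3: issue@1 deps=(None,None) exec_start@1 write@2
I1 mul r1: issue@2 deps=(None,0) exec_start@2 write@5
I2 add r1: issue@3 deps=(1,1) exec_start@5 write@6
I3 mul r4: issue@4 deps=(None,None) exec_start@4 write@7
I4 add r4: issue@5 deps=(3,3) exec_start@7 write@9
I5 add r1: issue@6 deps=(0,None) exec_start@6 write@9

Answer: 2 5 6 7 9 9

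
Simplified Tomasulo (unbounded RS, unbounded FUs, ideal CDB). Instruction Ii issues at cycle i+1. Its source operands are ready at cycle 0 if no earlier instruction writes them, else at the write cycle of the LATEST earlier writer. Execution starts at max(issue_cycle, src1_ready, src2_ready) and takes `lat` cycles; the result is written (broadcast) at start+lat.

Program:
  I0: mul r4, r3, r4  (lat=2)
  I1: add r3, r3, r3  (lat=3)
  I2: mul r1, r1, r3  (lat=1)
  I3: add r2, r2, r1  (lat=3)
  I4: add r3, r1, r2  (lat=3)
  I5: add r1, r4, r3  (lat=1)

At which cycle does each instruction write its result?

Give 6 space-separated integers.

Answer: 3 5 6 9 12 13

Derivation:
I0 mul r4: issue@1 deps=(None,None) exec_start@1 write@3
I1 add r3: issue@2 deps=(None,None) exec_start@2 write@5
I2 mul r1: issue@3 deps=(None,1) exec_start@5 write@6
I3 add r2: issue@4 deps=(None,2) exec_start@6 write@9
I4 add r3: issue@5 deps=(2,3) exec_start@9 write@12
I5 add r1: issue@6 deps=(0,4) exec_start@12 write@13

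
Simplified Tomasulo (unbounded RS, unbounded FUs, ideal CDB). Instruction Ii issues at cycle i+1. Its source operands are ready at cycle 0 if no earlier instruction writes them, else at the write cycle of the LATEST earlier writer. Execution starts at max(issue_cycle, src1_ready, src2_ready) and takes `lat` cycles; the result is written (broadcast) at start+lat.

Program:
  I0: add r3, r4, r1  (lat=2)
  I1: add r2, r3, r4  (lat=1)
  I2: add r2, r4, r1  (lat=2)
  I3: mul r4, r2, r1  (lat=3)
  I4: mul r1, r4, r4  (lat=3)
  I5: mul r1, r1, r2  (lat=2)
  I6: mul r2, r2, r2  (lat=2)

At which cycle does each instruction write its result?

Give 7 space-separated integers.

I0 add r3: issue@1 deps=(None,None) exec_start@1 write@3
I1 add r2: issue@2 deps=(0,None) exec_start@3 write@4
I2 add r2: issue@3 deps=(None,None) exec_start@3 write@5
I3 mul r4: issue@4 deps=(2,None) exec_start@5 write@8
I4 mul r1: issue@5 deps=(3,3) exec_start@8 write@11
I5 mul r1: issue@6 deps=(4,2) exec_start@11 write@13
I6 mul r2: issue@7 deps=(2,2) exec_start@7 write@9

Answer: 3 4 5 8 11 13 9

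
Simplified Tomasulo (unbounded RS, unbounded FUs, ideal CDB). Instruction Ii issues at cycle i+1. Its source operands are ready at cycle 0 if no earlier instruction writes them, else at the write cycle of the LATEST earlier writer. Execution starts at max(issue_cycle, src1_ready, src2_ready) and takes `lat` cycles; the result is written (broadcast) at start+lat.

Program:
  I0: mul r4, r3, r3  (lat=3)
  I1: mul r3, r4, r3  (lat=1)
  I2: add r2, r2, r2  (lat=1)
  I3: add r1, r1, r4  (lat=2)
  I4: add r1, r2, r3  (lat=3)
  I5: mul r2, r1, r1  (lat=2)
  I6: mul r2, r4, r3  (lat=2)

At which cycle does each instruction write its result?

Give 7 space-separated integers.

I0 mul r4: issue@1 deps=(None,None) exec_start@1 write@4
I1 mul r3: issue@2 deps=(0,None) exec_start@4 write@5
I2 add r2: issue@3 deps=(None,None) exec_start@3 write@4
I3 add r1: issue@4 deps=(None,0) exec_start@4 write@6
I4 add r1: issue@5 deps=(2,1) exec_start@5 write@8
I5 mul r2: issue@6 deps=(4,4) exec_start@8 write@10
I6 mul r2: issue@7 deps=(0,1) exec_start@7 write@9

Answer: 4 5 4 6 8 10 9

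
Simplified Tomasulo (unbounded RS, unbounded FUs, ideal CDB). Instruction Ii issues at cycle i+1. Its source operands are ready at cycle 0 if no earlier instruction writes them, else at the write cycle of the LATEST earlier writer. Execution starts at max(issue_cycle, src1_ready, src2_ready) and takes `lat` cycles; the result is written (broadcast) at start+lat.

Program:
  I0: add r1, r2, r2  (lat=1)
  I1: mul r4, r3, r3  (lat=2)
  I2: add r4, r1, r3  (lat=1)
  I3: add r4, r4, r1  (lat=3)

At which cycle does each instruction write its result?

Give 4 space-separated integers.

I0 add r1: issue@1 deps=(None,None) exec_start@1 write@2
I1 mul r4: issue@2 deps=(None,None) exec_start@2 write@4
I2 add r4: issue@3 deps=(0,None) exec_start@3 write@4
I3 add r4: issue@4 deps=(2,0) exec_start@4 write@7

Answer: 2 4 4 7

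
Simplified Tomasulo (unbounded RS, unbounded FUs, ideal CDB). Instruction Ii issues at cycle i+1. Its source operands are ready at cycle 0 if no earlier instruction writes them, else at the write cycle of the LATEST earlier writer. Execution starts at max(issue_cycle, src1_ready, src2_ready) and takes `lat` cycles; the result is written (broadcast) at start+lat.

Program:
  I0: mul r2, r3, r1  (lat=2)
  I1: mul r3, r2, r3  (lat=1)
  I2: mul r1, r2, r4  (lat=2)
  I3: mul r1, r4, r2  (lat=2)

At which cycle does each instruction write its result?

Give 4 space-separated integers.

Answer: 3 4 5 6

Derivation:
I0 mul r2: issue@1 deps=(None,None) exec_start@1 write@3
I1 mul r3: issue@2 deps=(0,None) exec_start@3 write@4
I2 mul r1: issue@3 deps=(0,None) exec_start@3 write@5
I3 mul r1: issue@4 deps=(None,0) exec_start@4 write@6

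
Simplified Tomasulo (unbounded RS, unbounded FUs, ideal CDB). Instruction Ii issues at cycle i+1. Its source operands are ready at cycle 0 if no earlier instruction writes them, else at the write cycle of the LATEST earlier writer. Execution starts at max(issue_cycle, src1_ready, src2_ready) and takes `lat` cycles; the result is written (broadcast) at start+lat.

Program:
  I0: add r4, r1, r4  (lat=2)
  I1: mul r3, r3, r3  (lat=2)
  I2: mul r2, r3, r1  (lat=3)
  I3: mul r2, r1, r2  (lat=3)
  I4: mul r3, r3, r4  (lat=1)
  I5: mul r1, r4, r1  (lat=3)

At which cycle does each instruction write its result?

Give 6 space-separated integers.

I0 add r4: issue@1 deps=(None,None) exec_start@1 write@3
I1 mul r3: issue@2 deps=(None,None) exec_start@2 write@4
I2 mul r2: issue@3 deps=(1,None) exec_start@4 write@7
I3 mul r2: issue@4 deps=(None,2) exec_start@7 write@10
I4 mul r3: issue@5 deps=(1,0) exec_start@5 write@6
I5 mul r1: issue@6 deps=(0,None) exec_start@6 write@9

Answer: 3 4 7 10 6 9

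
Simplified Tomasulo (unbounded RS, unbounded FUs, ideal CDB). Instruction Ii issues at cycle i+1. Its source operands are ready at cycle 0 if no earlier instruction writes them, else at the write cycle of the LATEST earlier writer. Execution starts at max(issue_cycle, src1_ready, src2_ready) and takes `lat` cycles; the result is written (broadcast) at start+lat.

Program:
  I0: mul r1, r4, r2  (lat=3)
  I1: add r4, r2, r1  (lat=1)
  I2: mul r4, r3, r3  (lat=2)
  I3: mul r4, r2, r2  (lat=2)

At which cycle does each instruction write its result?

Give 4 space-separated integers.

I0 mul r1: issue@1 deps=(None,None) exec_start@1 write@4
I1 add r4: issue@2 deps=(None,0) exec_start@4 write@5
I2 mul r4: issue@3 deps=(None,None) exec_start@3 write@5
I3 mul r4: issue@4 deps=(None,None) exec_start@4 write@6

Answer: 4 5 5 6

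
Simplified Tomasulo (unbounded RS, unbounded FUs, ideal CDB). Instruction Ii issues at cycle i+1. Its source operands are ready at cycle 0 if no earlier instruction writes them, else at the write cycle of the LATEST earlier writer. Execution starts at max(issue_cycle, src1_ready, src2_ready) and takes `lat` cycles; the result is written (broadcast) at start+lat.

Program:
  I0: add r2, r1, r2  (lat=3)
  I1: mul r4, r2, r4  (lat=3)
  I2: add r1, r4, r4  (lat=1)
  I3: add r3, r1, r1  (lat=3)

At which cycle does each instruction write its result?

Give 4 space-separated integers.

Answer: 4 7 8 11

Derivation:
I0 add r2: issue@1 deps=(None,None) exec_start@1 write@4
I1 mul r4: issue@2 deps=(0,None) exec_start@4 write@7
I2 add r1: issue@3 deps=(1,1) exec_start@7 write@8
I3 add r3: issue@4 deps=(2,2) exec_start@8 write@11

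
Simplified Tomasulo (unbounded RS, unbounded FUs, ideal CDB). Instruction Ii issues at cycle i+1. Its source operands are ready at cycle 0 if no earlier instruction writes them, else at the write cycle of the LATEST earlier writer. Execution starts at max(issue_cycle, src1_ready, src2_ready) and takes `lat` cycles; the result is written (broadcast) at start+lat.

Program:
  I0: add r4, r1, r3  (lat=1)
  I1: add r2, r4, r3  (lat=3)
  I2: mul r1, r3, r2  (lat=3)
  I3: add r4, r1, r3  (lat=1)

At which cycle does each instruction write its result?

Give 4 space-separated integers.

Answer: 2 5 8 9

Derivation:
I0 add r4: issue@1 deps=(None,None) exec_start@1 write@2
I1 add r2: issue@2 deps=(0,None) exec_start@2 write@5
I2 mul r1: issue@3 deps=(None,1) exec_start@5 write@8
I3 add r4: issue@4 deps=(2,None) exec_start@8 write@9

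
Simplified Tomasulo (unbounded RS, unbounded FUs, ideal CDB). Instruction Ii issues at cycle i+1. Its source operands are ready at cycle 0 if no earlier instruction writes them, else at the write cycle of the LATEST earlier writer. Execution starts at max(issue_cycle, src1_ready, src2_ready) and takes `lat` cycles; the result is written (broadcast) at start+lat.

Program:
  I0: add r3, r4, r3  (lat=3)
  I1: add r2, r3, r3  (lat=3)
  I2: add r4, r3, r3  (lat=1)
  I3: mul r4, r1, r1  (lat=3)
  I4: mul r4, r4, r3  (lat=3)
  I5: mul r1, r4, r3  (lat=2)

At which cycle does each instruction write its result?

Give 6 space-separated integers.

Answer: 4 7 5 7 10 12

Derivation:
I0 add r3: issue@1 deps=(None,None) exec_start@1 write@4
I1 add r2: issue@2 deps=(0,0) exec_start@4 write@7
I2 add r4: issue@3 deps=(0,0) exec_start@4 write@5
I3 mul r4: issue@4 deps=(None,None) exec_start@4 write@7
I4 mul r4: issue@5 deps=(3,0) exec_start@7 write@10
I5 mul r1: issue@6 deps=(4,0) exec_start@10 write@12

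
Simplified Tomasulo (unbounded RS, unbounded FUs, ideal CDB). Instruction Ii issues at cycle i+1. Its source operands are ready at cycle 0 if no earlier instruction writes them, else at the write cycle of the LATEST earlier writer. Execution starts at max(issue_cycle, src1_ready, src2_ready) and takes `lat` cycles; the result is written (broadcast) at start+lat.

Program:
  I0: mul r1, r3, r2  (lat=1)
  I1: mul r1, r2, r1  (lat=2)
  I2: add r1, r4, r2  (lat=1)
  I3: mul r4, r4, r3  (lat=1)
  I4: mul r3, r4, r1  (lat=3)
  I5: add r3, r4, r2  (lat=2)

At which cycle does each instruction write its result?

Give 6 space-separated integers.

I0 mul r1: issue@1 deps=(None,None) exec_start@1 write@2
I1 mul r1: issue@2 deps=(None,0) exec_start@2 write@4
I2 add r1: issue@3 deps=(None,None) exec_start@3 write@4
I3 mul r4: issue@4 deps=(None,None) exec_start@4 write@5
I4 mul r3: issue@5 deps=(3,2) exec_start@5 write@8
I5 add r3: issue@6 deps=(3,None) exec_start@6 write@8

Answer: 2 4 4 5 8 8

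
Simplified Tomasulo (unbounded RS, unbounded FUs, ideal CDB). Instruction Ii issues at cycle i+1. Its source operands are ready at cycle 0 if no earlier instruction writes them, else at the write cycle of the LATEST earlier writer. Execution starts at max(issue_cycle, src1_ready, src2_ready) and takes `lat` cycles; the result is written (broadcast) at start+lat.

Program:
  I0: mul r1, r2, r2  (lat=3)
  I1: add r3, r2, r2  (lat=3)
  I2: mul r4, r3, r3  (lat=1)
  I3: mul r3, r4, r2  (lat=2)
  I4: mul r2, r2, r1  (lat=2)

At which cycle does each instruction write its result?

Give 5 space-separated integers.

Answer: 4 5 6 8 7

Derivation:
I0 mul r1: issue@1 deps=(None,None) exec_start@1 write@4
I1 add r3: issue@2 deps=(None,None) exec_start@2 write@5
I2 mul r4: issue@3 deps=(1,1) exec_start@5 write@6
I3 mul r3: issue@4 deps=(2,None) exec_start@6 write@8
I4 mul r2: issue@5 deps=(None,0) exec_start@5 write@7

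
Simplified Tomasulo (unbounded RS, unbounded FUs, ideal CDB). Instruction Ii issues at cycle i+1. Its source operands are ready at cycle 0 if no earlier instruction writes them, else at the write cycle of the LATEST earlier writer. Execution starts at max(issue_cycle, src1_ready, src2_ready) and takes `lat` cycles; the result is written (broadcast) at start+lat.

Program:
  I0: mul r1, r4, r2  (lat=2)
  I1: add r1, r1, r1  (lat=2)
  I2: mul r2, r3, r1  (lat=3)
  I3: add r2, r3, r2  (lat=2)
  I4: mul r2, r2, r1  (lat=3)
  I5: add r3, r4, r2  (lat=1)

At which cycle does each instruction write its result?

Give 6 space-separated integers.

Answer: 3 5 8 10 13 14

Derivation:
I0 mul r1: issue@1 deps=(None,None) exec_start@1 write@3
I1 add r1: issue@2 deps=(0,0) exec_start@3 write@5
I2 mul r2: issue@3 deps=(None,1) exec_start@5 write@8
I3 add r2: issue@4 deps=(None,2) exec_start@8 write@10
I4 mul r2: issue@5 deps=(3,1) exec_start@10 write@13
I5 add r3: issue@6 deps=(None,4) exec_start@13 write@14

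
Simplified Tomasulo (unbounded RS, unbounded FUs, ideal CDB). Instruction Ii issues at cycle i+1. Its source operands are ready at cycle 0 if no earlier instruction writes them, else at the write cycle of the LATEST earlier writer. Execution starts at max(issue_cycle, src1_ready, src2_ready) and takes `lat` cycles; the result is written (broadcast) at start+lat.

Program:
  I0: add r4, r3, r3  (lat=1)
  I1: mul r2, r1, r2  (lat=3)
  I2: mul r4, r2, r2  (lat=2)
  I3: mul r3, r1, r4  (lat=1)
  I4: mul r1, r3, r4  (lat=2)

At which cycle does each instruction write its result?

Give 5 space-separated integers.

Answer: 2 5 7 8 10

Derivation:
I0 add r4: issue@1 deps=(None,None) exec_start@1 write@2
I1 mul r2: issue@2 deps=(None,None) exec_start@2 write@5
I2 mul r4: issue@3 deps=(1,1) exec_start@5 write@7
I3 mul r3: issue@4 deps=(None,2) exec_start@7 write@8
I4 mul r1: issue@5 deps=(3,2) exec_start@8 write@10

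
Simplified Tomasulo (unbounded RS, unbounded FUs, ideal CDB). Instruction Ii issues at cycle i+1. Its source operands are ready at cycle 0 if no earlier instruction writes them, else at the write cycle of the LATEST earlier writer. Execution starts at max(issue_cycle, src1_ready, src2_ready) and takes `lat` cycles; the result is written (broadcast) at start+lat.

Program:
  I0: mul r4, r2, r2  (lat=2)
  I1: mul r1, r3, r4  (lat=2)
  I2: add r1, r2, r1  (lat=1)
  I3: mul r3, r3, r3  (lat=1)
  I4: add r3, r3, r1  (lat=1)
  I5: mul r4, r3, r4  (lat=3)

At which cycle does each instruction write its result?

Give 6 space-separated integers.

Answer: 3 5 6 5 7 10

Derivation:
I0 mul r4: issue@1 deps=(None,None) exec_start@1 write@3
I1 mul r1: issue@2 deps=(None,0) exec_start@3 write@5
I2 add r1: issue@3 deps=(None,1) exec_start@5 write@6
I3 mul r3: issue@4 deps=(None,None) exec_start@4 write@5
I4 add r3: issue@5 deps=(3,2) exec_start@6 write@7
I5 mul r4: issue@6 deps=(4,0) exec_start@7 write@10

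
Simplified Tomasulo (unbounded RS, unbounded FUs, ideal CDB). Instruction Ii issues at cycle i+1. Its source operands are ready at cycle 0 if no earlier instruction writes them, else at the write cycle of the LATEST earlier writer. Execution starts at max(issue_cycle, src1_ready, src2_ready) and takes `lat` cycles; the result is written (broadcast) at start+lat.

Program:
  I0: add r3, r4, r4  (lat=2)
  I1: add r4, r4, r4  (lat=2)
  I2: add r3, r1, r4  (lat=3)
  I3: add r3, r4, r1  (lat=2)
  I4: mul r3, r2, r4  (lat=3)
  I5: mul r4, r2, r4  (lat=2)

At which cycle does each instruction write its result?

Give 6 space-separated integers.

Answer: 3 4 7 6 8 8

Derivation:
I0 add r3: issue@1 deps=(None,None) exec_start@1 write@3
I1 add r4: issue@2 deps=(None,None) exec_start@2 write@4
I2 add r3: issue@3 deps=(None,1) exec_start@4 write@7
I3 add r3: issue@4 deps=(1,None) exec_start@4 write@6
I4 mul r3: issue@5 deps=(None,1) exec_start@5 write@8
I5 mul r4: issue@6 deps=(None,1) exec_start@6 write@8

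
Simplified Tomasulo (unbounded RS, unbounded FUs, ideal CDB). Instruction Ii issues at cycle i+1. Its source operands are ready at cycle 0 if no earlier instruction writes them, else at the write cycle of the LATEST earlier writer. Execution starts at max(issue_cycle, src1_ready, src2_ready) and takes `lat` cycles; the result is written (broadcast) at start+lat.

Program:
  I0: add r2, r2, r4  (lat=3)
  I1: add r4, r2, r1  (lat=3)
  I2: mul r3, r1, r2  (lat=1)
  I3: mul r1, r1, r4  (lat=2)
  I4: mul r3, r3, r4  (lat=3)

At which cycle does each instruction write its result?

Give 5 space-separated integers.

Answer: 4 7 5 9 10

Derivation:
I0 add r2: issue@1 deps=(None,None) exec_start@1 write@4
I1 add r4: issue@2 deps=(0,None) exec_start@4 write@7
I2 mul r3: issue@3 deps=(None,0) exec_start@4 write@5
I3 mul r1: issue@4 deps=(None,1) exec_start@7 write@9
I4 mul r3: issue@5 deps=(2,1) exec_start@7 write@10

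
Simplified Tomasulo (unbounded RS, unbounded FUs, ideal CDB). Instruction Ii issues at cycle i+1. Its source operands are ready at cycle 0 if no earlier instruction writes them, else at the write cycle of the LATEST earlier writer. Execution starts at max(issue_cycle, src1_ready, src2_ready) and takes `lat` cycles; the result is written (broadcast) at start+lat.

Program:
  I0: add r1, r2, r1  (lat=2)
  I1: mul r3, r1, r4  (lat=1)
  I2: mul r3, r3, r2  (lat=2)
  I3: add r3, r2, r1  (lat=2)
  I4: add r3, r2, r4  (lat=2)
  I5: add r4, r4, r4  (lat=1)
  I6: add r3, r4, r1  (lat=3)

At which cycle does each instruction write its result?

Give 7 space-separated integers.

I0 add r1: issue@1 deps=(None,None) exec_start@1 write@3
I1 mul r3: issue@2 deps=(0,None) exec_start@3 write@4
I2 mul r3: issue@3 deps=(1,None) exec_start@4 write@6
I3 add r3: issue@4 deps=(None,0) exec_start@4 write@6
I4 add r3: issue@5 deps=(None,None) exec_start@5 write@7
I5 add r4: issue@6 deps=(None,None) exec_start@6 write@7
I6 add r3: issue@7 deps=(5,0) exec_start@7 write@10

Answer: 3 4 6 6 7 7 10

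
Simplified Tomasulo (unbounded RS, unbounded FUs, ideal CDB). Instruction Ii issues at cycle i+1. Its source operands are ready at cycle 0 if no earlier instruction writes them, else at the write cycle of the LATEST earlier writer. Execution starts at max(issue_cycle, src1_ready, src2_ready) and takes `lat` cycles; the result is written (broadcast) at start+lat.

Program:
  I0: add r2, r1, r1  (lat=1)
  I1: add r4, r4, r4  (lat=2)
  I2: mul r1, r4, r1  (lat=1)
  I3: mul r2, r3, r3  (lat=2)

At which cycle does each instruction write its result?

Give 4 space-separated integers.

I0 add r2: issue@1 deps=(None,None) exec_start@1 write@2
I1 add r4: issue@2 deps=(None,None) exec_start@2 write@4
I2 mul r1: issue@3 deps=(1,None) exec_start@4 write@5
I3 mul r2: issue@4 deps=(None,None) exec_start@4 write@6

Answer: 2 4 5 6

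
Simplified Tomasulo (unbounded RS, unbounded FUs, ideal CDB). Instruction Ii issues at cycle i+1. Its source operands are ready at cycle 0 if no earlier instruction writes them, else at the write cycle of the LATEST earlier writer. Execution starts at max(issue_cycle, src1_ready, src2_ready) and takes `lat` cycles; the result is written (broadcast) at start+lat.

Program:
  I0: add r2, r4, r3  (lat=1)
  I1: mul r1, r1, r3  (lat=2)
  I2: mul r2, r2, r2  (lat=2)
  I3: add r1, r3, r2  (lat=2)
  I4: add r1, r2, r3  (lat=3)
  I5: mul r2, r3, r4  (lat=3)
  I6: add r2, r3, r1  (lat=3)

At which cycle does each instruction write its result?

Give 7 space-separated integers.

Answer: 2 4 5 7 8 9 11

Derivation:
I0 add r2: issue@1 deps=(None,None) exec_start@1 write@2
I1 mul r1: issue@2 deps=(None,None) exec_start@2 write@4
I2 mul r2: issue@3 deps=(0,0) exec_start@3 write@5
I3 add r1: issue@4 deps=(None,2) exec_start@5 write@7
I4 add r1: issue@5 deps=(2,None) exec_start@5 write@8
I5 mul r2: issue@6 deps=(None,None) exec_start@6 write@9
I6 add r2: issue@7 deps=(None,4) exec_start@8 write@11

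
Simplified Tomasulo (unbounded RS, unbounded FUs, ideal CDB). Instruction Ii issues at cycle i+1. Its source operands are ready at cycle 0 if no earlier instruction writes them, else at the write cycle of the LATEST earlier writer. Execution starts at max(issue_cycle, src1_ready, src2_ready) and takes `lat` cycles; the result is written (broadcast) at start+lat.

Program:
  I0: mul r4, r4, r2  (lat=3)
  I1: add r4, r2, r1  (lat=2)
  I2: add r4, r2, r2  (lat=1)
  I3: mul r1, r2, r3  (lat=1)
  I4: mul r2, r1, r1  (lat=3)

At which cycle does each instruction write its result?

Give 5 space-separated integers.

I0 mul r4: issue@1 deps=(None,None) exec_start@1 write@4
I1 add r4: issue@2 deps=(None,None) exec_start@2 write@4
I2 add r4: issue@3 deps=(None,None) exec_start@3 write@4
I3 mul r1: issue@4 deps=(None,None) exec_start@4 write@5
I4 mul r2: issue@5 deps=(3,3) exec_start@5 write@8

Answer: 4 4 4 5 8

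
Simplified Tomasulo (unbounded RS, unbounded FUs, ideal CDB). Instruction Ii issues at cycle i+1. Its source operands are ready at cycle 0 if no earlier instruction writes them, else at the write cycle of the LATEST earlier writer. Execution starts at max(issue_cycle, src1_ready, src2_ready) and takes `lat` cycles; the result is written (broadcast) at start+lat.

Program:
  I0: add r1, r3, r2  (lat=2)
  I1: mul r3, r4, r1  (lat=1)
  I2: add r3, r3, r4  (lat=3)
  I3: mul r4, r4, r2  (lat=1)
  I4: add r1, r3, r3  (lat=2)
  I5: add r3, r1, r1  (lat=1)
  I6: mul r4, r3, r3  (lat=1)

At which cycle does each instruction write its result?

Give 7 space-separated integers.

I0 add r1: issue@1 deps=(None,None) exec_start@1 write@3
I1 mul r3: issue@2 deps=(None,0) exec_start@3 write@4
I2 add r3: issue@3 deps=(1,None) exec_start@4 write@7
I3 mul r4: issue@4 deps=(None,None) exec_start@4 write@5
I4 add r1: issue@5 deps=(2,2) exec_start@7 write@9
I5 add r3: issue@6 deps=(4,4) exec_start@9 write@10
I6 mul r4: issue@7 deps=(5,5) exec_start@10 write@11

Answer: 3 4 7 5 9 10 11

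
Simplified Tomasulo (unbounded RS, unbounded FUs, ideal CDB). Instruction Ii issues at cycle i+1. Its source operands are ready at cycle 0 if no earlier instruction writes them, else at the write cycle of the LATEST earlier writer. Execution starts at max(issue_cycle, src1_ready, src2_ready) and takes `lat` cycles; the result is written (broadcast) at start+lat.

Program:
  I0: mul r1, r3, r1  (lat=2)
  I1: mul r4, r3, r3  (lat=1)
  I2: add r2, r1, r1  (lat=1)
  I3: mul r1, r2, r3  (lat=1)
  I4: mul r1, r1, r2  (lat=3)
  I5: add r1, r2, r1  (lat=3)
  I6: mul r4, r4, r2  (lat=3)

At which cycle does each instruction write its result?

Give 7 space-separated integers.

I0 mul r1: issue@1 deps=(None,None) exec_start@1 write@3
I1 mul r4: issue@2 deps=(None,None) exec_start@2 write@3
I2 add r2: issue@3 deps=(0,0) exec_start@3 write@4
I3 mul r1: issue@4 deps=(2,None) exec_start@4 write@5
I4 mul r1: issue@5 deps=(3,2) exec_start@5 write@8
I5 add r1: issue@6 deps=(2,4) exec_start@8 write@11
I6 mul r4: issue@7 deps=(1,2) exec_start@7 write@10

Answer: 3 3 4 5 8 11 10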